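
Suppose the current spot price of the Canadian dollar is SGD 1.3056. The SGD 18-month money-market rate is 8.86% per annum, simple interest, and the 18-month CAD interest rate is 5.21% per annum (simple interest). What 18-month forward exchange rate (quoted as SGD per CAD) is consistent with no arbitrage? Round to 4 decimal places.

1.3719

T = 18/12 years.
SGD growth factor: 1 + 0.0886×18/12 = 1.132900.
CAD accumulates by 1 + 0.0521×18/12 = 1.078150.
So F = 1.3056 × 1.132900 / 1.078150 = 1.371900 (SGD/CAD).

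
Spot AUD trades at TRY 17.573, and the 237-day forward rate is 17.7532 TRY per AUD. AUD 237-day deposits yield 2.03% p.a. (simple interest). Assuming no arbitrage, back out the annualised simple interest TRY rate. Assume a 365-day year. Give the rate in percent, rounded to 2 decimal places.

3.63%

T = 237/365 years.
CIP gives F = S · g_TRY/g_AUD, so g_TRY/g_AUD = 17.7532/17.573 = 1.0102544.
The AUD side grows by 1 + 0.0203×237/365 = 1.0131811.
That pins the TRY growth at 1.0235707.
r = (1.0235707 − 1)/(237/365) = 0.036301 → 3.63%.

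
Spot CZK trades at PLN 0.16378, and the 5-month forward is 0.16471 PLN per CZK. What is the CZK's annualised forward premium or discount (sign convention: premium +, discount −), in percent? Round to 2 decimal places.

T = 5/12 years.
CZK trades forward at +0.56783% vs spot over the period.
Per annum: 0.0056783 / (5/12) = 0.013628 = 1.36%.

+1.36%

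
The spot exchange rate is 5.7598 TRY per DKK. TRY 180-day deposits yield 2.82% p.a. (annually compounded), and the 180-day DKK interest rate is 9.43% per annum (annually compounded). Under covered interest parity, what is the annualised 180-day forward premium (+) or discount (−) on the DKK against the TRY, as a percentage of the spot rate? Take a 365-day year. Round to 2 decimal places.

T = 180/365 years.
CIP forward (TRY per DKK) = 5.7598 × 1.0138088/1.0454425 = 5.5855161.
Annualised premium = (F − S)/S × (1/T) = (5.5855161 − 5.7598)/5.7598 ÷ (180/365) = -6.14%.

-6.14%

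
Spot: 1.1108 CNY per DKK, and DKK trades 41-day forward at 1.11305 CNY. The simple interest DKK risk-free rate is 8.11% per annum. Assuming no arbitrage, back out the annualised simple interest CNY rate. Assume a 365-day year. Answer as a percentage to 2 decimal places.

T = 41/365 years.
By CIP, F/S equals the CNY-to-DKK growth ratio: 1.11305/1.1108 = 1.0020256.
DKK growth factor: 1 + 0.0811×41/365 = 1.0091099.
So the CNY growth factor = 1.011154.
(1.011154 − 1)/T = 0.099298, i.e. 9.93%.

9.93%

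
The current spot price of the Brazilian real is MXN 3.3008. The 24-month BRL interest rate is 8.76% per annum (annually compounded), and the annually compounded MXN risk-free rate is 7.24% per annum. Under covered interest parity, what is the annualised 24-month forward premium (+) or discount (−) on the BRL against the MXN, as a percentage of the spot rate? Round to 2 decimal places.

T = 2 years.
F = S · g_MXN/g_BRL = 3.3008 × 1.1500418/1.1828738 = 3.2091826.
(F − S)/S ÷ T = (3.2091826 − 3.3008)/3.3008/2 = -0.013878 → -1.39%.

-1.39%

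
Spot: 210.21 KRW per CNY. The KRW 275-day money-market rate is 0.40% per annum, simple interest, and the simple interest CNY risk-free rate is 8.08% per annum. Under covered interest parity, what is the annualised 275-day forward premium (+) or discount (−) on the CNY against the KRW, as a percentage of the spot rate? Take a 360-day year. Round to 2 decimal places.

T = 275/360 years.
No-arbitrage forward: 210.21 × 1.0030556 / 1.0617222 = 198.59462 KRW/CNY.
Annualised premium = (F − S)/S × (1/T) = (198.59462 − 210.21)/210.21 ÷ (275/360) = -7.23%.

-7.23%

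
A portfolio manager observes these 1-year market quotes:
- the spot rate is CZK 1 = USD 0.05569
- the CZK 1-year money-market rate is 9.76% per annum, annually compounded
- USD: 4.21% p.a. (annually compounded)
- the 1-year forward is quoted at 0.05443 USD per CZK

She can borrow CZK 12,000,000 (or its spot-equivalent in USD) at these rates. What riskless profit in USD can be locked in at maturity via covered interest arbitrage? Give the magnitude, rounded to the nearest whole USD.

USD 20,494

T = 1 year.
Keep in CZK, deliver into the forward: 12,000,000·1.097600·0.05443 = USD 716,908.42.
Swap to USD now, deposit: 12,000,000·0.05569·1.042100 = USD 696,414.59.
The quoted forward overvalues CZK, so borrow USD, buy CZK at spot, deposit the CZK at 9.76%, and sell the proceeds forward at 0.05443.
The gap between the two covered legs is USD 20,494.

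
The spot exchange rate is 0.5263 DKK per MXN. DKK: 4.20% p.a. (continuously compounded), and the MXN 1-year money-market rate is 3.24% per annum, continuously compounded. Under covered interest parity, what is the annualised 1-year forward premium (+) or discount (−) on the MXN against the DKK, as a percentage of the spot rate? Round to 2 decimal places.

+0.96%

T = 1 year.
No-arbitrage forward: 0.5263 × 1.0428945 / 1.0329306 = 0.5313768 DKK/MXN.
(F − S)/S ÷ T = (0.5313768 − 0.5263)/0.5263/1 = 0.009646 → 0.96%.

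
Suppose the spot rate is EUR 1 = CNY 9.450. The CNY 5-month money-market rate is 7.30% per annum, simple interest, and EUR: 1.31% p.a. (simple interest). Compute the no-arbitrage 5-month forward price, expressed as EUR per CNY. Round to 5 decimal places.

T = 5/12 years.
Growth of 1 CNY over T: 1 + 0.0730×5/12 = 1.0304167.
EUR accumulates by 1 + 0.0131×5/12 = 1.0054583.
Forward (CNY per EUR) = 9.45 × 1.0304167 / 1.0054583 = 9.684576.
Invert for EUR per CNY: 1 / 9.684576 = 0.10326.

0.10326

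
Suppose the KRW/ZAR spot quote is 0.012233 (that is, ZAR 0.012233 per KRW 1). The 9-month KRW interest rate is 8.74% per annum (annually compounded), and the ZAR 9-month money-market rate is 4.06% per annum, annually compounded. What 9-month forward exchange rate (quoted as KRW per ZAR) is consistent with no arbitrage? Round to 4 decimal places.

84.4882

T = 9/12 years.
ZAR accumulates by (1 + 0.0406)^(9/12) = 1.03029802.
KRW accumulates by (1 + 0.0874)^(9/12) = 1.06485873.
So F = 0.012233 × 1.03029802 / 1.06485873 = 0.011835970 (ZAR/KRW).
Quoted the other way: 1/0.011835970 = 84.4882 KRW per ZAR.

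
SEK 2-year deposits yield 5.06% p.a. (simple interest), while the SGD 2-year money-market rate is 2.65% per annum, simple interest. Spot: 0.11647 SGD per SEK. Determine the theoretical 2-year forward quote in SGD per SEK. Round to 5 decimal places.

T = 2 years.
SGD growth factor: 1 + 0.0265×2 = 1.053000.
SEK growth factor: 1 + 0.0506×2 = 1.101200.
So F = 0.11647 × 1.053000 / 1.101200 = 0.1113721 (SGD/SEK).

0.11137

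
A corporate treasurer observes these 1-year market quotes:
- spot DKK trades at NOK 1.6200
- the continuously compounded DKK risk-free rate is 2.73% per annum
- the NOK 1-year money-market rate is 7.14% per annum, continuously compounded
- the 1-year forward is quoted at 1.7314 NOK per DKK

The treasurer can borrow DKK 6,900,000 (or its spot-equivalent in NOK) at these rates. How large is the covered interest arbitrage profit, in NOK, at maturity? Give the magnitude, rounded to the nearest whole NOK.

NOK 272,004

T = 1 year.
Keep in DKK, deliver into the forward: 6,900,000·1.0276760593·1.7314 = NOK 12,277,296.47.
Swap to NOK now, deposit: 6,900,000·1.6200·1.0740107443 = NOK 12,005,292.10.
The quoted forward overvalues DKK, so borrow NOK, buy DKK at spot, deposit the DKK at 2.73%, and sell the proceeds forward at 1.7314.
The gap between the two covered legs is NOK 272,004.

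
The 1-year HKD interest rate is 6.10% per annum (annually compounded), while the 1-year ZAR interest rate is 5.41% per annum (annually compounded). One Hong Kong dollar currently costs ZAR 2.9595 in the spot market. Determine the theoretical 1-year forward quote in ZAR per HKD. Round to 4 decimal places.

T = 1 year.
ZAR accumulates by (1 + 0.0541)^1 = 1.054100.
Growth of 1 HKD over T: (1 + 0.0610)^1 = 1.061000.
Forward (ZAR per HKD) = 2.9595 × 1.054100 / 1.061000 = 2.940253.

2.9403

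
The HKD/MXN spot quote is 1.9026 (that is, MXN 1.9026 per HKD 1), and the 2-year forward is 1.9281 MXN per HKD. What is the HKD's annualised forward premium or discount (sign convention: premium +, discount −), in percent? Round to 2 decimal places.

T = 2 years.
(F − S)/S = (1.9281 − 1.9026)/1.9026 = 0.0134027.
×(1/T) gives 0.67% p.a.

+0.67%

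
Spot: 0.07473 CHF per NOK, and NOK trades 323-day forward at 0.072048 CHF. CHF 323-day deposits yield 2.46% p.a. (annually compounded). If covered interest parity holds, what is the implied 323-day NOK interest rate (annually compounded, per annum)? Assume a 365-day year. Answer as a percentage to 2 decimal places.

T = 323/365 years.
CIP gives F = S · g_CHF/g_NOK, so g_CHF/g_NOK = 0.072048/0.07473 = 0.9641108.
CHF growth factor: (1 + 0.0246)^(323/365) = 1.0217388.
So the NOK growth factor = 1.0597732.
Annualise: 1.0597732^(365/323) − 1 = 0.067804 = 6.78%.

6.78%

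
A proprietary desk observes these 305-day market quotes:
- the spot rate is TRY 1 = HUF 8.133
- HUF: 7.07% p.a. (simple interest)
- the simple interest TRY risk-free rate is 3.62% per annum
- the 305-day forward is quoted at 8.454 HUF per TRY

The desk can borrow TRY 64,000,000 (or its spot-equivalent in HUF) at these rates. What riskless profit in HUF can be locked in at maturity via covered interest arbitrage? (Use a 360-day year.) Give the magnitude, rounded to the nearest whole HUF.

HUF 5,959,941

T = 305/360 years.
Route A — deposit TRY, sell forward: 64,000,000 × 1.03066944444 × 8.454 = HUF 557,649,886.93.
Route B — convert at spot, deposit HUF: 64,000,000 × 8.133 × 1.05989861111 = HUF 551,689,945.87.
The quoted forward overvalues TRY, so borrow HUF, buy TRY at spot, deposit the TRY at 3.62%, and sell the proceeds forward at 8.454.
Profit = 557,649,886.93 − 551,689,945.87 = HUF 5,959,941.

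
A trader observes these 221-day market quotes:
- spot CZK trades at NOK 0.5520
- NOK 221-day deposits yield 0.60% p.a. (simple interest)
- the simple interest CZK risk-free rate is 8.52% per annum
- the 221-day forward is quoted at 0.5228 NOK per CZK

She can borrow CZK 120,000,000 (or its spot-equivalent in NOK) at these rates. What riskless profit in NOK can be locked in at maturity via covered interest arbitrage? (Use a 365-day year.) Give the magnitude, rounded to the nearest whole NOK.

T = 221/365 years.
Invest the CZK and cover forward: 120,000,000 × 1.0515868493 × 0.5228 = NOK 65,972,352.58.
Convert at spot and invest in NOK: 120,000,000 × 0.5520 × 1.0036328767 = NOK 66,480,641.75.
The quoted forward undervalues CZK, so borrow CZK, convert to NOK at spot, deposit the NOK at 0.60%, and buy CZK forward at 0.5228 to cover the loan.
Arbitrage profit = |65,972,352.58 − 66,480,641.75| = NOK 508,289.

NOK 508,289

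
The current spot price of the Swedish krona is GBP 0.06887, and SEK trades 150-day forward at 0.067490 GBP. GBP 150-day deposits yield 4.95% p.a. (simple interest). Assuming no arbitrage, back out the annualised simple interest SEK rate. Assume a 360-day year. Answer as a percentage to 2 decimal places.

T = 150/360 years.
F/S = 0.06749/0.06887 = 0.9799622 = (growth of GBP) / (growth of SEK).
GBP growth factor: 1 + 0.0495×150/360 = 1.020625.
Hence g_SEK = 1.0414943.
r = (1.0414943 − 1)/(150/360) = 0.099586 → 9.96%.

9.96%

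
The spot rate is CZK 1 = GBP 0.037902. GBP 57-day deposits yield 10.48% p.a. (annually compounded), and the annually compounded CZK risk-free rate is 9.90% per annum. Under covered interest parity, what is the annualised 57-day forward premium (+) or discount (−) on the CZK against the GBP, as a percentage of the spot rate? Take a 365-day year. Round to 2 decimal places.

T = 57/365 years.
No-arbitrage forward: 0.037902 × 1.0156858 / 1.0148512 = 0.037933170 GBP/CZK.
(F − S)/S ÷ T = (0.037933170 − 0.037902)/0.037902/(57/365) = 0.005266 → 0.53%.

+0.53%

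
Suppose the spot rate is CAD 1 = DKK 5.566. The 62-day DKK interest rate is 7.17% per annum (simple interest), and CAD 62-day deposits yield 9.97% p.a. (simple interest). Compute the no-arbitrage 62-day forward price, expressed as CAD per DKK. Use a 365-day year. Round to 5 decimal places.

T = 62/365 years.
DKK accumulates by 1 + 0.0717×62/365 = 1.0121792.
CAD accumulates by 1 + 0.0997×62/365 = 1.0169353.
CIP: F = S · (grow DKK)/(grow CAD) = 5.566 × 1.0121792/1.0169353 = 5.539968 DKK per CAD.
Quoted the other way: 1/5.539968 = 0.18051 CAD per DKK.

0.18051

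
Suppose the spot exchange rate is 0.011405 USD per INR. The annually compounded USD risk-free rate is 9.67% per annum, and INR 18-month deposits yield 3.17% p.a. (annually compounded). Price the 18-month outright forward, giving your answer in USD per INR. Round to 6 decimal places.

T = 18/12 years.
USD growth factor: (1 + 0.0967)^(18/12) = 1.148502.
INR growth factor: (1 + 0.0317)^(18/12) = 1.0479249.
So F = 0.011405 × 1.148502 / 1.0479249 = 0.01249962 (USD/INR).

0.012500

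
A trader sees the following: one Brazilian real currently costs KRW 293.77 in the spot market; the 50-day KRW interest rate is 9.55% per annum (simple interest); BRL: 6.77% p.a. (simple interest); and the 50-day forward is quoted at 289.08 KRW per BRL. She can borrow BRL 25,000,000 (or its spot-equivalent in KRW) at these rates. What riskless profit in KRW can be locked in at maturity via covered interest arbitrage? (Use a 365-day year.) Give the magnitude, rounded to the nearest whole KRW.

T = 50/365 years.
Keep in BRL, deliver into the forward: 25,000,000·1.009273972603·289.08 = KRW 7,294,023,000.00.
Swap to KRW now, deposit: 25,000,000·293.77·1.013082191781 = KRW 7,440,328,886.99.
The quoted forward undervalues BRL, so borrow BRL, convert to KRW at spot, deposit the KRW at 9.55%, and buy BRL forward at 289.08 to cover the loan.
Arbitrage profit = |7,294,023,000.00 − 7,440,328,886.99| = KRW 146,305,887.

KRW 146,305,887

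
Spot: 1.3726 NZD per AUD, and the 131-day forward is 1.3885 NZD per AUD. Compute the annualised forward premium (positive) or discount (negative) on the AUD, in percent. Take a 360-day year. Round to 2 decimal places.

T = 131/360 years.
Period premium: (1.3885 − 1.3726)/1.3726 = 0.0115839.
×(1/T) gives 3.18% p.a.

+3.18%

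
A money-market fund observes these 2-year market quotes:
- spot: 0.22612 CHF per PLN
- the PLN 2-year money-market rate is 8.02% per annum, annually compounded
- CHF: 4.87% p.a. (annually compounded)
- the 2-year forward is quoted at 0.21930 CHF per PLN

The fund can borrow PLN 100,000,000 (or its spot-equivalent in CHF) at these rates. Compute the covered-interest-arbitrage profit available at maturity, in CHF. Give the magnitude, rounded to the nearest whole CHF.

T = 2 years.
Route A — deposit PLN, sell forward: 100,000,000 × 1.16683204 × 0.21930 = CHF 25,588,626.64.
Route B — convert at spot, deposit CHF: 100,000,000 × 0.22612 × 1.09977169 = CHF 24,868,037.45.
The quoted forward overvalues PLN, so borrow CHF, buy PLN at spot, deposit the PLN at 8.02%, and sell the proceeds forward at 0.21930.
Arbitrage profit = |25,588,626.64 − 24,868,037.45| = CHF 720,589.

CHF 720,589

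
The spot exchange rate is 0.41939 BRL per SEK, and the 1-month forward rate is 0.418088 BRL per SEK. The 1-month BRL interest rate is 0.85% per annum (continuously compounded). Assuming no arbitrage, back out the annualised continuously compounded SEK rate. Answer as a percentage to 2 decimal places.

T = 1/12 years.
By CIP, F/S equals the BRL-to-SEK growth ratio: 0.418088/0.41939 = 0.9968955.
BRL growth factor: e^(0.0085×1/12) = 1.0007086.
So the SEK growth factor = 1.003825.
r = ln(1.003825)/(1/12) = 0.045812 → 4.58%.

4.58%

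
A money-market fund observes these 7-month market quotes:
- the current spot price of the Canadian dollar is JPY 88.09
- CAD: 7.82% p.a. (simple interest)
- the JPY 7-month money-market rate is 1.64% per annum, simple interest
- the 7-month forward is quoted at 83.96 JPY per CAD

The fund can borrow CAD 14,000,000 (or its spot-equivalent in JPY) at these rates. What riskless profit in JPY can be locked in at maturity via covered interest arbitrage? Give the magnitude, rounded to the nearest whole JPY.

T = 7/12 years.
Invest the CAD and cover forward: 14,000,000 × 1.045616666667 × 83.96 = JPY 1,229,059,654.67.
Convert at spot and invest in JPY: 14,000,000 × 88.09 × 1.009566666667 = JPY 1,245,058,187.33.
The quoted forward undervalues CAD, so borrow CAD, convert to JPY at spot, deposit the JPY at 1.64%, and buy CAD forward at 83.96 to cover the loan.
The gap between the two covered legs is JPY 15,998,533.

JPY 15,998,533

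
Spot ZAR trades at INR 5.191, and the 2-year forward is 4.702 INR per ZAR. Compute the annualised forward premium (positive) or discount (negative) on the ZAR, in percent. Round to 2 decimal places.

T = 2 years.
Period premium: (4.702 − 5.191)/5.191 = -0.0942015.
Per annum: -0.0942015 / 2 = -0.047101 = -4.71%.

-4.71%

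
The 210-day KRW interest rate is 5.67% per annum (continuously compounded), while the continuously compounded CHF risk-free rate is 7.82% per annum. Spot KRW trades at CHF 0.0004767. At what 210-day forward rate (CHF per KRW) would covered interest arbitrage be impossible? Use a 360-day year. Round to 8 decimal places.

0.00048272

T = 210/360 years.
Growth of 1 CHF over T: e^(0.0782×210/360) = 1.0466731.
KRW accumulates by e^(0.0567×210/360) = 1.0336281.
CIP: F = S · (grow CHF)/(grow KRW) = 0.0004767 × 1.0466731/1.0336281 = 0.0004827162 CHF per KRW.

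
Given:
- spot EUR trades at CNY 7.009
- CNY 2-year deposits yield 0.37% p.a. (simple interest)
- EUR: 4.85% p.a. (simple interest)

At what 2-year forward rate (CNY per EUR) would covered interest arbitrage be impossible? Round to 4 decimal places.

6.4365

T = 2 years.
Growth of 1 CNY over T: 1 + 0.0037×2 = 1.007400.
Growth of 1 EUR over T: 1 + 0.0485×2 = 1.097000.
CIP: F = S · (grow CNY)/(grow EUR) = 7.009 × 1.007400/1.097000 = 6.436524 CNY per EUR.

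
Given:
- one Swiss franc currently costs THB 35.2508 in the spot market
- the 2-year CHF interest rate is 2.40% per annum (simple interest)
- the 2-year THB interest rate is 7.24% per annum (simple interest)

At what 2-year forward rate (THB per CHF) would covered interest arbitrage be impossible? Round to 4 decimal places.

38.5068

T = 2 years.
Growth of 1 THB over T: 1 + 0.0724×2 = 1.144800.
CHF growth factor: 1 + 0.0240×2 = 1.048000.
So F = 35.2508 × 1.144800 / 1.048000 = 38.506790 (THB/CHF).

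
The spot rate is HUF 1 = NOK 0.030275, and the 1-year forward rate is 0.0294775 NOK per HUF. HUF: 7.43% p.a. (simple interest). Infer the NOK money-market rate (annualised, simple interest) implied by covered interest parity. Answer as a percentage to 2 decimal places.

4.60%

T = 1 year.
F/S = 0.0294775/0.030275 = 0.9736581 = (growth of NOK) / (growth of HUF).
HUF growth factor: 1 + 0.0743×1 = 1.074300.
That pins the NOK growth at 1.0460009.
r = (1.0460009 − 1)/1 = 0.046001 → 4.60%.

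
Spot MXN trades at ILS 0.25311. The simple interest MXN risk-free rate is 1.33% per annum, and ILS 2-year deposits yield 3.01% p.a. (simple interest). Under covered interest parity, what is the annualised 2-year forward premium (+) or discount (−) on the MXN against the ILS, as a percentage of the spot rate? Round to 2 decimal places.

+1.64%

T = 2 years.
No-arbitrage forward: 0.25311 × 1.060200 / 1.026600 = 0.26139414 ILS/MXN.
(F − S)/S ÷ T = (0.26139414 − 0.25311)/0.25311/2 = 0.016365 → 1.64%.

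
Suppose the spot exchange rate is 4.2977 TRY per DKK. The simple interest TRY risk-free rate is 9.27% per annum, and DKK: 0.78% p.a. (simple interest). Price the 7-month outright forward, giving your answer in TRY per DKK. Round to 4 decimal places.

4.5096

T = 7/12 years.
Growth of 1 TRY over T: 1 + 0.0927×7/12 = 1.054075.
Growth of 1 DKK over T: 1 + 0.0078×7/12 = 1.004550.
So F = 4.2977 × 1.054075 / 1.004550 = 4.509580 (TRY/DKK).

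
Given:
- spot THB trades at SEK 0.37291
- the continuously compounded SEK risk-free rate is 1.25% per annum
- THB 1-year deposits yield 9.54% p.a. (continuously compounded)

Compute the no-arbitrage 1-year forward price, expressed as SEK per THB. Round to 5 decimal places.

0.34324

T = 1 year.
Growth of 1 SEK over T: e^(0.0125×1) = 1.0125785.
THB accumulates by e^(0.0954×1) = 1.1000988.
Forward (SEK per THB) = 0.37291 × 1.0125785 / 1.1000988 = 0.3432425.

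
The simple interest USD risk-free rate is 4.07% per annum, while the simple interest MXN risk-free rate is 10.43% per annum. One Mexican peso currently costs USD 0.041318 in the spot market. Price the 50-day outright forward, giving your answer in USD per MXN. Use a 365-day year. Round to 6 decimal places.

T = 50/365 years.
Growth of 1 USD over T: 1 + 0.0407×50/365 = 1.0055753.
Growth of 1 MXN over T: 1 + 0.1043×50/365 = 1.0142877.
CIP: F = S · (grow USD)/(grow MXN) = 0.041318 × 1.0055753/1.0142877 = 0.04096309 USD per MXN.

0.040963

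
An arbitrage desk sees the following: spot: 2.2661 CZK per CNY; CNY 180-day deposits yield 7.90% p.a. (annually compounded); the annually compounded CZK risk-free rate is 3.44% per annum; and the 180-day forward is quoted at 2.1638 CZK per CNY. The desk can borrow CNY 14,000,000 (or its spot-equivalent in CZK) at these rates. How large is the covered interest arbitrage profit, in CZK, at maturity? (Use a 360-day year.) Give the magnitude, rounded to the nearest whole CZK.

CZK 799,424

T = 180/360 years.
Invest the CNY and cover forward: 14,000,000 × 1.0387492479 × 2.1638 = CZK 31,467,038.72.
Convert at spot and invest in CZK: 14,000,000 × 2.2661 × 1.0170545708 = CZK 32,266,463.08.
The quoted forward undervalues CNY, so borrow CNY, convert to CZK at spot, deposit the CZK at 3.44%, and buy CNY forward at 2.1638 to cover the loan.
Arbitrage profit = |31,467,038.72 − 32,266,463.08| = CZK 799,424.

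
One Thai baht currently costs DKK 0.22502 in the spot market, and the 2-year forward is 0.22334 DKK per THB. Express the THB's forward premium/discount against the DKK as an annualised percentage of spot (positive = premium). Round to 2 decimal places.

-0.37%

T = 2 years.
(F − S)/S = (0.22334 − 0.22502)/0.22502 = -0.0074660.
×(1/T) gives -0.37% p.a.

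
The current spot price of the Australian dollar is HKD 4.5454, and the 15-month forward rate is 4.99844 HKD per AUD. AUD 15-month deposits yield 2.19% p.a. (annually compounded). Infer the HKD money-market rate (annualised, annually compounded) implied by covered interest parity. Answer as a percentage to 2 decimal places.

10.26%

T = 15/12 years.
By CIP, F/S equals the HKD-to-AUD growth ratio: 4.99844/4.5454 = 1.0996700.
AUD growth factor: (1 + 0.0219)^(15/12) = 1.0274495.
So the HKD growth factor = 1.1298554.
Annualise: 1.1298554^(12/15) − 1 = 0.102601 = 10.26%.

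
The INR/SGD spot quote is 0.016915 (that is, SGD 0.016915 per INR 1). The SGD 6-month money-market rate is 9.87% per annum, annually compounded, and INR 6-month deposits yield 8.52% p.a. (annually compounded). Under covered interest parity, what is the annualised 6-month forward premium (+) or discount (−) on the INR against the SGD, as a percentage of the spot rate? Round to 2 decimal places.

+1.24%

T = 6/12 years.
CIP forward (SGD per INR) = 0.016915 × 1.0481889/1.0417293 = 0.017019887.
(F − S)/S ÷ T = (0.017019887 − 0.016915)/0.016915/(6/12) = 0.012402 → 1.24%.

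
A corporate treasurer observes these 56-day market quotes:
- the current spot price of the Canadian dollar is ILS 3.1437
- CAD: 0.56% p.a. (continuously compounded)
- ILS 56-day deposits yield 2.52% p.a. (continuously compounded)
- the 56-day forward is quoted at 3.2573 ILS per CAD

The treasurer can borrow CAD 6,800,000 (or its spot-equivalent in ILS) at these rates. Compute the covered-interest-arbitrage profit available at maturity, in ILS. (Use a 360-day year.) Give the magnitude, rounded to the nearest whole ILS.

T = 56/360 years.
Keep in CAD, deliver into the forward: 6,800,000·1.0008714906·3.2573 = ILS 22,168,943.20.
Swap to ILS now, deposit: 6,800,000·3.1437·1.0039276932 = ILS 21,461,122.93.
The quoted forward overvalues CAD, so borrow ILS, buy CAD at spot, deposit the CAD at 0.56%, and sell the proceeds forward at 3.2573.
Profit = 22,168,943.20 − 21,461,122.93 = ILS 707,820.

ILS 707,820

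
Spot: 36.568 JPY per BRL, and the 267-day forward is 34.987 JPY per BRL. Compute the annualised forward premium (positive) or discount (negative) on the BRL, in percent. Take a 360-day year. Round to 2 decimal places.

-5.83%

T = 267/360 years.
Period premium: (34.987 − 36.568)/36.568 = -0.0432345.
Per annum: -0.0432345 / (267/360) = -0.058294 = -5.83%.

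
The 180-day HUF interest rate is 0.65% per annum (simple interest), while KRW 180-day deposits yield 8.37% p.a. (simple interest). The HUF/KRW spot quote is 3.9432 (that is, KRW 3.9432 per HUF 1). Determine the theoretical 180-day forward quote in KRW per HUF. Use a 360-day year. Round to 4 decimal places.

4.0949

T = 180/360 years.
Growth of 1 KRW over T: 1 + 0.0837×180/360 = 1.041850.
HUF growth factor: 1 + 0.0065×180/360 = 1.003250.
So F = 3.9432 × 1.041850 / 1.003250 = 4.094914 (KRW/HUF).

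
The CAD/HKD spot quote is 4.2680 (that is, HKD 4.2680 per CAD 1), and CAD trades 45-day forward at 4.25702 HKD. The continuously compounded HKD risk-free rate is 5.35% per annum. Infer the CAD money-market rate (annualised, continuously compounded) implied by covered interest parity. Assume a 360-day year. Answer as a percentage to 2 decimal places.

T = 45/360 years.
By CIP, F/S equals the HKD-to-CAD growth ratio: 4.25702/4.268 = 0.9974274.
HKD growth factor: e^(0.0535×45/360) = 1.0067099.
That pins the CAD growth at 1.0093064.
r = ln(1.0093064)/(45/360) = 0.074107 → 7.41%.

7.41%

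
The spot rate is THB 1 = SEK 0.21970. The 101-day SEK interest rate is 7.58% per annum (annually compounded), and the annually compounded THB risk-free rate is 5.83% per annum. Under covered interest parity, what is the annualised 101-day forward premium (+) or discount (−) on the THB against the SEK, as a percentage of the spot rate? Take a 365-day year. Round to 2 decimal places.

T = 101/365 years.
No-arbitrage forward: 0.2197 × 1.0204236 / 1.0158032 = 0.22069931 SEK/THB.
Annualised premium = (F − S)/S × (1/T) = (0.22069931 − 0.2197)/0.2197 ÷ (101/365) = 1.64%.

+1.64%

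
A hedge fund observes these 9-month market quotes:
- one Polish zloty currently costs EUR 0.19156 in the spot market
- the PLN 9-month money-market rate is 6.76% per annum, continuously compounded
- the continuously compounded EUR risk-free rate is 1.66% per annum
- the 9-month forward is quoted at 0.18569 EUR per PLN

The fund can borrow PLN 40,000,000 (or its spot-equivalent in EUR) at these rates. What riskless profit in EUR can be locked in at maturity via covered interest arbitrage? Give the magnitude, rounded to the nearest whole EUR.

T = 9/12 years.
Route A — deposit PLN, sell forward: 40,000,000 × 1.052007244 × 0.18569 = EUR 7,813,889.01.
Route B — convert at spot, deposit EUR: 40,000,000 × 0.19156 × 1.012527824 = EUR 7,758,393.20.
The quoted forward overvalues PLN, so borrow EUR, buy PLN at spot, deposit the PLN at 6.76%, and sell the proceeds forward at 0.18569.
The gap between the two covered legs is EUR 55,496.

EUR 55,496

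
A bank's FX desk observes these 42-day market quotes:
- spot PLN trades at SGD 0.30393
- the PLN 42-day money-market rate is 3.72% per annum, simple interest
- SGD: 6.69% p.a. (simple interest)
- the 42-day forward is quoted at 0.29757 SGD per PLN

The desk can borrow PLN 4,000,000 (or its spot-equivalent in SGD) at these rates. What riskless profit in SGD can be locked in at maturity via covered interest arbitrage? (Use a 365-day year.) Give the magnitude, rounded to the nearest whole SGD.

T = 42/365 years.
Invest the PLN and cover forward: 4,000,000 × 1.004280548 × 0.29757 = SGD 1,195,375.05.
Convert at spot and invest in SGD: 4,000,000 × 0.30393 × 1.007698082 = SGD 1,225,078.71.
The quoted forward undervalues PLN, so borrow PLN, convert to SGD at spot, deposit the SGD at 6.69%, and buy PLN forward at 0.29757 to cover the loan.
Arbitrage profit = |1,195,375.05 − 1,225,078.71| = SGD 29,704.

SGD 29,704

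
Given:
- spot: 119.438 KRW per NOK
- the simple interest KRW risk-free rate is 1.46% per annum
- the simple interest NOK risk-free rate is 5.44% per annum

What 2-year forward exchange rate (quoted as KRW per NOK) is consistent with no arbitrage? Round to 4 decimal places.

110.8636

T = 2 years.
KRW growth factor: 1 + 0.0146×2 = 1.029200.
Growth of 1 NOK over T: 1 + 0.0544×2 = 1.108800.
So F = 119.438 × 1.029200 / 1.108800 = 110.863627 (KRW/NOK).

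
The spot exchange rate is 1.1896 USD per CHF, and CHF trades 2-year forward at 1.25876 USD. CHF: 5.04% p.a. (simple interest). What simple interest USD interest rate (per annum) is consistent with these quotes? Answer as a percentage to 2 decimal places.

T = 2 years.
By CIP, F/S equals the USD-to-CHF growth ratio: 1.25876/1.1896 = 1.0581372.
CHF growth factor: 1 + 0.0504×2 = 1.100800.
That pins the USD growth at 1.1647974.
r = (1.1647974 − 1)/2 = 0.082399 → 8.24%.

8.24%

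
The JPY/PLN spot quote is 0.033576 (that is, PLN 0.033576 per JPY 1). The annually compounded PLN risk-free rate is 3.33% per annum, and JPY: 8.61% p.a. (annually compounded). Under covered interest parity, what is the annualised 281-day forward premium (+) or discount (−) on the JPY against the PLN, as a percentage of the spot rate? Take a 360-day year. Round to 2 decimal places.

-4.89%

T = 281/360 years.
No-arbitrage forward: 0.033576 × 1.0258988 / 1.0665921 = 0.032294987 PLN/JPY.
(F − S)/S ÷ T = (0.032294987 − 0.033576)/0.033576/(281/360) = -0.048879 → -4.89%.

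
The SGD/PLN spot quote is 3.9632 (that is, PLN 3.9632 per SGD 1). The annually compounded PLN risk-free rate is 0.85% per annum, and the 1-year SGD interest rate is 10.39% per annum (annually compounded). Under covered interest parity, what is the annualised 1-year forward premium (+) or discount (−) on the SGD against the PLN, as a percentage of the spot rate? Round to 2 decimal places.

T = 1 year.
No-arbitrage forward: 3.9632 × 1.008500 / 1.103900 = 3.6206968 PLN/SGD.
Annualised premium = (F − S)/S × (1/T) = (3.6206968 − 3.9632)/3.9632 ÷ 1 = -8.64%.

-8.64%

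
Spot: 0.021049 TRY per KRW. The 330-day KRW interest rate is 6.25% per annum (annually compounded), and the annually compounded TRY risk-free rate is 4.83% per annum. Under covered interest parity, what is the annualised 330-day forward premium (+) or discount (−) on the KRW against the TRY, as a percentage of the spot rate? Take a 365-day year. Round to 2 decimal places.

-1.34%

T = 330/365 years.
F = S · g_TRY/g_KRW = 0.021049 × 1.0435691/1.0563413 = 0.020794497.
Annualised premium = (F − S)/S × (1/T) = (0.020794497 − 0.021049)/0.021049 ÷ (330/365) = -1.34%.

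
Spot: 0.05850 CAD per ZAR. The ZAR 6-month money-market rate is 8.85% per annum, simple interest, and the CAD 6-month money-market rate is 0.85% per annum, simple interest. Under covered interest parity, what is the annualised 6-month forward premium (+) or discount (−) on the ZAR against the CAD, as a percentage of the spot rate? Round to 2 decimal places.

T = 6/12 years.
F = S · g_CAD/g_ZAR = 0.0585 × 1.004250/1.044250 = 0.05625916.
Annualised premium = (F − S)/S × (1/T) = (0.05625916 − 0.0585)/0.0585 ÷ (6/12) = -7.66%.

-7.66%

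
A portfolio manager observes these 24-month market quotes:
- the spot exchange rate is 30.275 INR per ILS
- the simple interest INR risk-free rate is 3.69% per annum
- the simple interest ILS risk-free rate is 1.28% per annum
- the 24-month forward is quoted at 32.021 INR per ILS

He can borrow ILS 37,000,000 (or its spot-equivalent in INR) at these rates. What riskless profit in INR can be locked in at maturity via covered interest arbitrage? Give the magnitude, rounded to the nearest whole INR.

INR 12,263,376

T = 2 years.
Route A — deposit ILS, sell forward: 37,000,000 × 1.025600 × 32.021 = INR 1,215,107,291.20.
Route B — convert at spot, deposit INR: 37,000,000 × 30.275 × 1.073800 = INR 1,202,843,915.00.
The quoted forward overvalues ILS, so borrow INR, buy ILS at spot, deposit the ILS at 1.28%, and sell the proceeds forward at 32.021.
Profit = 1,215,107,291.20 − 1,202,843,915.00 = INR 12,263,376.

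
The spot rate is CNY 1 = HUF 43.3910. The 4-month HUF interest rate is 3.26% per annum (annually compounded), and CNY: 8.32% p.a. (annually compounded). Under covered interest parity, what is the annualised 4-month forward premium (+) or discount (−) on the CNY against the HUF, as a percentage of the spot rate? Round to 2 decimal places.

-4.75%

T = 4/12 years.
CIP forward (HUF per CNY) = 43.391 × 1.0107507/1.0269979 = 42.7045504.
(F − S)/S ÷ T = (42.7045504 − 43.391)/43.391/(4/12) = -0.047460 → -4.75%.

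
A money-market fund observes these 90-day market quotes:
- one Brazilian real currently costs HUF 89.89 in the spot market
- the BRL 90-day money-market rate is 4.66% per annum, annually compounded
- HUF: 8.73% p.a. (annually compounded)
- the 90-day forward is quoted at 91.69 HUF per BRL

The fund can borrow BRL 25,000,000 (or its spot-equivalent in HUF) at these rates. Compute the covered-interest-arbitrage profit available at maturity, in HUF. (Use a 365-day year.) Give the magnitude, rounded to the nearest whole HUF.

T = 90/365 years.
Route A — deposit BRL, sell forward: 25,000,000 × 1.0112940228 × 91.69 = HUF 2,318,138,723.76.
Route B — convert at spot, deposit HUF: 25,000,000 × 89.89 × 1.020852185315 = HUF 2,294,110,073.45.
The quoted forward overvalues BRL, so borrow HUF, buy BRL at spot, deposit the BRL at 4.66%, and sell the proceeds forward at 91.69.
Arbitrage profit = |2,318,138,723.76 − 2,294,110,073.45| = HUF 24,028,650.

HUF 24,028,650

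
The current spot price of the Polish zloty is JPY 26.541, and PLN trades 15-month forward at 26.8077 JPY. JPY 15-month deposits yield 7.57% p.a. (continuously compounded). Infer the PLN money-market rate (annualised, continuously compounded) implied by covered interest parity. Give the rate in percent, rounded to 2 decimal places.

T = 15/12 years.
F/S = 26.8077/26.541 = 1.0100486 = (growth of JPY) / (growth of PLN).
The JPY side grows by e^(0.0757×15/12) = 1.0992466.
That pins the PLN growth at 1.0883106.
Take logs: ln 1.0883106 / (15/12) = 0.067701, so 6.77%.

6.77%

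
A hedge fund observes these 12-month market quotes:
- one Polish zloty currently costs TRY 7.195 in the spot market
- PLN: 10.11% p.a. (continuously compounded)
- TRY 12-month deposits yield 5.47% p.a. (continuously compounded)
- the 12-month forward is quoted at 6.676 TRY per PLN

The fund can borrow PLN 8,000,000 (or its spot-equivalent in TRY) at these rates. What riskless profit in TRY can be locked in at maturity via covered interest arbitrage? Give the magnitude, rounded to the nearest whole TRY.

TRY 1,706,305

T = 1 year.
Keep in PLN, deliver into the forward: 8,000,000·1.106387275·6.676 = TRY 59,089,931.58.
Swap to TRY now, deposit: 8,000,000·7.195·1.0562237 = TRY 60,796,236.17.
The quoted forward undervalues PLN, so borrow PLN, convert to TRY at spot, deposit the TRY at 5.47%, and buy PLN forward at 6.676 to cover the loan.
Arbitrage profit = |59,089,931.58 − 60,796,236.17| = TRY 1,706,305.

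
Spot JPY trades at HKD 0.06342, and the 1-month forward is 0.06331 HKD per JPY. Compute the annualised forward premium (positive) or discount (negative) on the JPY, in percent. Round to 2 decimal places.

-2.08%

T = 1/12 years.
JPY trades forward at -0.17345% vs spot over the period.
Annualise by dividing by T: -0.0017345 / (1/12) = -0.020814 → -2.08%.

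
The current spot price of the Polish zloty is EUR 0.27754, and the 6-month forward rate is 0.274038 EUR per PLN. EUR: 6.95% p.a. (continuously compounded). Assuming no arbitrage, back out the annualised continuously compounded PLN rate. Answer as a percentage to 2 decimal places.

T = 6/12 years.
F/S = 0.274038/0.27754 = 0.9873820 = (growth of EUR) / (growth of PLN).
The EUR side grows by e^(0.0695×6/12) = 1.0353608.
So the PLN growth factor = 1.0485919.
Take logs: ln 1.0485919 / (6/12) = 0.094896, so 9.49%.

9.49%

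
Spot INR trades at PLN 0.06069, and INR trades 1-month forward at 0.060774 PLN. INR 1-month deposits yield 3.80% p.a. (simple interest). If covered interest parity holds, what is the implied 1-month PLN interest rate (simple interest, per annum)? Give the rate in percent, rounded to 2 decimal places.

T = 1/12 years.
By CIP, F/S equals the PLN-to-INR growth ratio: 0.060774/0.06069 = 1.0013841.
The INR side grows by 1 + 0.0380×1/12 = 1.0031667.
That pins the PLN growth at 1.0045552.
r = (1.0045552 − 1)/(1/12) = 0.054662 → 5.47%.

5.47%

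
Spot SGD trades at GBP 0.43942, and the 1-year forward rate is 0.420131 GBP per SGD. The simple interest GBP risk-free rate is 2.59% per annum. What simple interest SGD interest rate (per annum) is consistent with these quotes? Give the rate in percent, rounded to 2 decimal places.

T = 1 year.
F/S = 0.420131/0.43942 = 0.9561035 = (growth of GBP) / (growth of SGD).
The GBP side grows by 1 + 0.0259×1 = 1.025900.
That pins the SGD growth at 1.073001.
(1.073001 − 1)/T = 0.073001, i.e. 7.30%.

7.30%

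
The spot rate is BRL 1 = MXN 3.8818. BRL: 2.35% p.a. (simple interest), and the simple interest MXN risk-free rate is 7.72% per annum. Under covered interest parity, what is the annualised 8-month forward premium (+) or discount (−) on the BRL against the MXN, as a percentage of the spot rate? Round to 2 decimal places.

T = 8/12 years.
CIP forward (MXN per BRL) = 3.8818 × 1.0514667/1.0156667 = 4.0186248.
(F − S)/S ÷ T = (4.0186248 − 3.8818)/3.8818/(8/12) = 0.052872 → 5.29%.

+5.29%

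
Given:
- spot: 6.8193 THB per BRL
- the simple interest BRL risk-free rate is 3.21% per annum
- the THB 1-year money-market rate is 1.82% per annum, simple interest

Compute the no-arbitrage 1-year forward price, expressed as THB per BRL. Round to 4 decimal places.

T = 1 year.
Growth of 1 THB over T: 1 + 0.0182×1 = 1.018200.
Growth of 1 BRL over T: 1 + 0.0321×1 = 1.032100.
CIP: F = S · (grow THB)/(grow BRL) = 6.8193 × 1.018200/1.032100 = 6.727460 THB per BRL.

6.7275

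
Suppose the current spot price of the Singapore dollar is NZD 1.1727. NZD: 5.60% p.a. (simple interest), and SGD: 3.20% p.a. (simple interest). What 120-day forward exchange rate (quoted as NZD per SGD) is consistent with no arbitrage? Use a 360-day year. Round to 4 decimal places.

1.1820

T = 120/360 years.
Growth of 1 NZD over T: 1 + 0.0560×120/360 = 1.0186667.
SGD growth factor: 1 + 0.0320×120/360 = 1.0106667.
Forward (NZD per SGD) = 1.1727 × 1.0186667 / 1.0106667 = 1.181983.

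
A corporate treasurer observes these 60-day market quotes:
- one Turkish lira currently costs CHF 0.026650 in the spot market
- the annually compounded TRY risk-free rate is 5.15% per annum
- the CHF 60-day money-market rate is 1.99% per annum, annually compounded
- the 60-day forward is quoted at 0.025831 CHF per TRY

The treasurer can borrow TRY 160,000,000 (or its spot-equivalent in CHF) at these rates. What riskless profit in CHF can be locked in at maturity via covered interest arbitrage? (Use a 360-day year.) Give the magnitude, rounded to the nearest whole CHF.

T = 60/360 years.
Route A — deposit TRY, sell forward: 160,000,000 × 1.008404743 × 0.025831 = CHF 4,167,696.47.
Route B — convert at spot, deposit CHF: 160,000,000 × 0.026650 × 1.003289496 = CHF 4,278,026.41.
The quoted forward undervalues TRY, so borrow TRY, convert to CHF at spot, deposit the CHF at 1.99%, and buy TRY forward at 0.025831 to cover the loan.
The gap between the two covered legs is CHF 110,330.

CHF 110,330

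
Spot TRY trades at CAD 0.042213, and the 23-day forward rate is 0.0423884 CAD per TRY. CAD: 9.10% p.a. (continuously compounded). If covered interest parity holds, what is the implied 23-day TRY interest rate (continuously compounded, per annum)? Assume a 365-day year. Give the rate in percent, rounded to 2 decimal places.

2.52%

T = 23/365 years.
F/S = 0.0423884/0.042213 = 1.0041551 = (growth of CAD) / (growth of TRY).
The CAD side grows by e^(0.0910×23/365) = 1.0057507.
So the TRY growth factor = 1.001589.
r = ln(1.001589)/(23/365) = 0.025197 → 2.52%.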